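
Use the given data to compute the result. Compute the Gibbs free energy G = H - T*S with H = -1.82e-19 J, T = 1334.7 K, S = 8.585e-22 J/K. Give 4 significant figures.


Step 1: T*S = 1334.7 * 8.585e-22 = 1.146e-18 J
Step 2: G = H - T*S = -1.82e-19 - 1.146e-18
Step 3: G = -1.328e-18 J

-1.328e-18


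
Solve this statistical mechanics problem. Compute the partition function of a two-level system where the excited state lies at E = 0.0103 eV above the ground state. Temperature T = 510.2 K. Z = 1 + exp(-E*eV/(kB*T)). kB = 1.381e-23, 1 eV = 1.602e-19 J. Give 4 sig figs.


Step 1: Compute beta*E = E*eV/(kB*T) = 0.0103*1.602e-19/(1.381e-23*510.2) = 0.2342
Step 2: exp(-beta*E) = exp(-0.2342) = 0.7912
Step 3: Z = 1 + 0.7912 = 1.791

1.791


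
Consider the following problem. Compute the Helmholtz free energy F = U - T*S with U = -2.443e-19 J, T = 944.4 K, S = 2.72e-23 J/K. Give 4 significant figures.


Step 1: T*S = 944.4 * 2.72e-23 = 2.569e-20 J
Step 2: F = U - T*S = -2.443e-19 - 2.569e-20
Step 3: F = -2.7e-19 J

-2.7e-19


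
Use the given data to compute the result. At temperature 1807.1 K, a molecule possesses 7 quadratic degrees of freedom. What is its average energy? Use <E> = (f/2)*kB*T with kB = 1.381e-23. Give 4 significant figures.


Step 1: f/2 = 7/2 = 3.5
Step 2: kB*T = 1.381e-23 * 1807.1 = 2.496e-20
Step 3: <E> = 3.5 * 2.496e-20 = 8.735e-20 J

8.735e-20


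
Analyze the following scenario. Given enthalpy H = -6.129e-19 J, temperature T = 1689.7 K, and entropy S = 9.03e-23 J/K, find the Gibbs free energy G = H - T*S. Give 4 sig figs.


Step 1: T*S = 1689.7 * 9.03e-23 = 1.526e-19 J
Step 2: G = H - T*S = -6.129e-19 - 1.526e-19
Step 3: G = -7.655e-19 J

-7.655e-19


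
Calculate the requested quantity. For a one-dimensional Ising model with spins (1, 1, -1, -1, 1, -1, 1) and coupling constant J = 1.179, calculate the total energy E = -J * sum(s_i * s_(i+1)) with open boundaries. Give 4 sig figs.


Step 1: Nearest-neighbor products: 1, -1, 1, -1, -1, -1
Step 2: Sum of products = -2
Step 3: E = -1.179 * -2 = 2.358

2.358


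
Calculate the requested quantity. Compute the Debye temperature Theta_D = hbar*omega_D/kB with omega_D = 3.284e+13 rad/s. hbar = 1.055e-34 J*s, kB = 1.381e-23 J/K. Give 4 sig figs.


Step 1: hbar*omega_D = 1.055e-34 * 3.284e+13 = 3.465e-21 J
Step 2: Theta_D = 3.465e-21 / 1.381e-23
Step 3: Theta_D = 250.9 K

250.9


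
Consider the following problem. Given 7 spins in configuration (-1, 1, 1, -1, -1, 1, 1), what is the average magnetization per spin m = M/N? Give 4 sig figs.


Step 1: Count up spins (+1): 4, down spins (-1): 3
Step 2: Total magnetization M = 4 - 3 = 1
Step 3: m = M/N = 1/7 = 0.1429

0.1429


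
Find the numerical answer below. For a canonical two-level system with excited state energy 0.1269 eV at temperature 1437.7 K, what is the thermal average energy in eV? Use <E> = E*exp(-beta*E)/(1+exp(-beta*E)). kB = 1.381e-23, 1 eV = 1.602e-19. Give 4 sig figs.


Step 1: beta*E = 0.1269*1.602e-19/(1.381e-23*1437.7) = 1.024
Step 2: exp(-beta*E) = 0.3592
Step 3: <E> = 0.1269*0.3592/(1+0.3592) = 0.03354 eV

0.03354


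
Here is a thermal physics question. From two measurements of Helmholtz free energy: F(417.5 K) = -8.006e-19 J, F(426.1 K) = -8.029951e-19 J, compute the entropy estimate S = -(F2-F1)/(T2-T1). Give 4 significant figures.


Step 1: dF = F2 - F1 = -8.029951e-19 - (-8.006e-19) = -2.3951e-21 J
Step 2: dT = T2 - T1 = 426.1 - 417.5 = 8.6 K
Step 3: S = -dF/dT = -(-2.3951e-21)/8.6 = 2.785e-22 J/K

2.785e-22


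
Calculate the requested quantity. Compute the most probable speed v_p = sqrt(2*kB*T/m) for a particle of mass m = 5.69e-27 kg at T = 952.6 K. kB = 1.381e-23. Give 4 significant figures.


Step 1: Numerator = 2*kB*T = 2*1.381e-23*952.6 = 2.631e-20
Step 2: Ratio = 2.631e-20 / 5.69e-27 = 4.624e+06
Step 3: v_p = sqrt(4.624e+06) = 2150 m/s

2150


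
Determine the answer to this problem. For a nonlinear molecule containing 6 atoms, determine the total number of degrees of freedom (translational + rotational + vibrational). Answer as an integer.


Step 1: Translational DOF = 3
Step 2: Rotational DOF (nonlinear) = 3
Step 3: Vibrational DOF = 3*6 - 6 = 12
Step 4: Total = 3 + 3 + 12 = 18

18


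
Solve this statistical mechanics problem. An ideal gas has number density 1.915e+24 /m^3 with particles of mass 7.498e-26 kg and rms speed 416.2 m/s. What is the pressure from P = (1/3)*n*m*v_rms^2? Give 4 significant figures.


Step 1: v_rms^2 = 416.2^2 = 1.732e+05
Step 2: n*m = 1.915e+24*7.498e-26 = 0.1436
Step 3: P = (1/3)*0.1436*1.732e+05 = 8291 Pa

8291


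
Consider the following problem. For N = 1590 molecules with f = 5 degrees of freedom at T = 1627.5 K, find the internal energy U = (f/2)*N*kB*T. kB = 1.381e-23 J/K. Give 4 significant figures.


Step 1: f/2 = 5/2 = 2.5
Step 2: N*kB*T = 1590*1.381e-23*1627.5 = 3.574e-17
Step 3: U = 2.5 * 3.574e-17 = 8.934e-17 J

8.934e-17


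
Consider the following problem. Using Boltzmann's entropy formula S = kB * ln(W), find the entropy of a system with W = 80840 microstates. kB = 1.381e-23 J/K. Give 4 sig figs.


Step 1: ln(W) = ln(80840) = 11.3
Step 2: S = kB * ln(W) = 1.381e-23 * 11.3
Step 3: S = 1.561e-22 J/K

1.561e-22


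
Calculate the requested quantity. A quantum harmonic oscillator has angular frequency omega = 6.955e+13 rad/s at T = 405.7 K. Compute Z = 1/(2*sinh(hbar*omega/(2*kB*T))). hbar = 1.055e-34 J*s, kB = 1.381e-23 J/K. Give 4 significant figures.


Step 1: Compute x = hbar*omega/(kB*T) = 1.055e-34*6.955e+13/(1.381e-23*405.7) = 1.31
Step 2: x/2 = 0.6548
Step 3: sinh(x/2) = 0.7026
Step 4: Z = 1/(2*0.7026) = 0.7116

0.7116


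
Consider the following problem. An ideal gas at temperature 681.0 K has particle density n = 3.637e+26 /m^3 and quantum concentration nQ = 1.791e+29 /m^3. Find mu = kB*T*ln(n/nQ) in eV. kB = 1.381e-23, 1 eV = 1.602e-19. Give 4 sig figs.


Step 1: n/nQ = 3.637e+26/1.791e+29 = 0.002031
Step 2: ln(n/nQ) = -6.199
Step 3: mu = kB*T*ln(n/nQ) = 9.405e-21*-6.199 = -5.83e-20 J
Step 4: Convert to eV: -5.83e-20/1.602e-19 = -0.3639 eV

-0.3639


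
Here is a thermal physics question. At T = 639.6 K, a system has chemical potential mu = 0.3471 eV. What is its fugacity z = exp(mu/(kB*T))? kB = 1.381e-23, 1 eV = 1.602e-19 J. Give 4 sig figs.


Step 1: Convert mu to Joules: 0.3471*1.602e-19 = 5.561e-20 J
Step 2: kB*T = 1.381e-23*639.6 = 8.833e-21 J
Step 3: mu/(kB*T) = 6.295
Step 4: z = exp(6.295) = 542

542


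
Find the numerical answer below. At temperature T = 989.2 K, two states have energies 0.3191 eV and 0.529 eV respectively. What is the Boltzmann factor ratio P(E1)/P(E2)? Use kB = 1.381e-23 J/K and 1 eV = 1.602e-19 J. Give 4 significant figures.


Step 1: Compute energy difference dE = E1 - E2 = 0.3191 - 0.529 = -0.2099 eV
Step 2: Convert to Joules: dE_J = -0.2099 * 1.602e-19 = -3.363e-20 J
Step 3: Compute exponent = -dE_J / (kB * T) = -(-3.363e-20) / (1.381e-23 * 989.2) = 2.461
Step 4: P(E1)/P(E2) = exp(2.461) = 11.72

11.72


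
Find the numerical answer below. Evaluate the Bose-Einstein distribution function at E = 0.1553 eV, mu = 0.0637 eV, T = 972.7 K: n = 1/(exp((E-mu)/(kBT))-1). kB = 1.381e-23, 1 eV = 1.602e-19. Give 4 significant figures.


Step 1: (E - mu) = 0.0916 eV
Step 2: x = (E-mu)*eV/(kB*T) = 0.0916*1.602e-19/(1.381e-23*972.7) = 1.092
Step 3: exp(x) = 2.981
Step 4: n = 1/(exp(x)-1) = 0.5047

0.5047


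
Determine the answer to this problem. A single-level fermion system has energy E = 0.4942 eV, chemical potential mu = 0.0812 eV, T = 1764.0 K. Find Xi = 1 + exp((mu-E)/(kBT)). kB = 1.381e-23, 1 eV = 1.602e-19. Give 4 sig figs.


Step 1: (mu - E) = 0.0812 - 0.4942 = -0.413 eV
Step 2: x = (mu-E)*eV/(kB*T) = -0.413*1.602e-19/(1.381e-23*1764.0) = -2.716
Step 3: exp(x) = 0.06614
Step 4: Xi = 1 + 0.06614 = 1.066

1.066


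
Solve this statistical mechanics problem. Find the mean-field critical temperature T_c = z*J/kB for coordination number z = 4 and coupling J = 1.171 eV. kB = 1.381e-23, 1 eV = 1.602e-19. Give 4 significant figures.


Step 1: z*J = 4*1.171 = 4.684 eV
Step 2: Convert to Joules: 4.684*1.602e-19 = 7.504e-19 J
Step 3: T_c = 7.504e-19 / 1.381e-23 = 5.434e+04 K

5.434e+04


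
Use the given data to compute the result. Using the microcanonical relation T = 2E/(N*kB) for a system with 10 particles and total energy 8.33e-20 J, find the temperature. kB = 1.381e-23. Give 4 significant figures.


Step 1: Numerator = 2*E = 2*8.33e-20 = 1.666e-19 J
Step 2: Denominator = N*kB = 10*1.381e-23 = 1.381e-22
Step 3: T = 1.666e-19 / 1.381e-22 = 1206 K

1206


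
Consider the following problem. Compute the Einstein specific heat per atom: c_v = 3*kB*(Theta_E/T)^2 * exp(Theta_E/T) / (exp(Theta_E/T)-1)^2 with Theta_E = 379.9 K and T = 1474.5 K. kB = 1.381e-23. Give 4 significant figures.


Step 1: x = Theta_E/T = 379.9/1474.5 = 0.2576
Step 2: x^2 = 0.06638
Step 3: exp(x) = 1.294
Step 4: c_v = 3*1.381e-23*0.06638*1.294/(1.294-1)^2 = 4.12e-23

4.12e-23


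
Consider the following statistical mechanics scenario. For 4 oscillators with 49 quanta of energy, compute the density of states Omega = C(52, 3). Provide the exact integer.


Step 1: Use binomial coefficient C(52, 3)
Step 2: Numerator = 52! / 49!
Step 3: Denominator = 3!
Step 4: Omega = 22100

22100


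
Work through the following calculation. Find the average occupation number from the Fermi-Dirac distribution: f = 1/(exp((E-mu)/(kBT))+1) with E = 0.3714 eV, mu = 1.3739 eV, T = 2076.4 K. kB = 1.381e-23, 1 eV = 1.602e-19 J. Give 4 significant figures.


Step 1: (E - mu) = 0.3714 - 1.3739 = -1.002 eV
Step 2: Convert: (E-mu)*eV = -1.606e-19 J
Step 3: x = (E-mu)*eV/(kB*T) = -5.601
Step 4: f = 1/(exp(-5.601)+1) = 0.9963

0.9963


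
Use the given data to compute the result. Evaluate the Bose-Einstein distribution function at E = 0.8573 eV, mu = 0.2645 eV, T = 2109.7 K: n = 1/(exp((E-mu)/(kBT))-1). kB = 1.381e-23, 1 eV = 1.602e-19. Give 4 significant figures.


Step 1: (E - mu) = 0.5928 eV
Step 2: x = (E-mu)*eV/(kB*T) = 0.5928*1.602e-19/(1.381e-23*2109.7) = 3.26
Step 3: exp(x) = 26.04
Step 4: n = 1/(exp(x)-1) = 0.03994

0.03994


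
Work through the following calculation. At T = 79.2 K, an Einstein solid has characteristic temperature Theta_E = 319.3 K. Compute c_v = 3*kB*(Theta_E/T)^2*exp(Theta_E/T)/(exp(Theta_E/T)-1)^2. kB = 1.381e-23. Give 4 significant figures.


Step 1: x = Theta_E/T = 319.3/79.2 = 4.032
Step 2: x^2 = 16.25
Step 3: exp(x) = 56.35
Step 4: c_v = 3*1.381e-23*16.25*56.35/(56.35-1)^2 = 1.239e-23

1.239e-23


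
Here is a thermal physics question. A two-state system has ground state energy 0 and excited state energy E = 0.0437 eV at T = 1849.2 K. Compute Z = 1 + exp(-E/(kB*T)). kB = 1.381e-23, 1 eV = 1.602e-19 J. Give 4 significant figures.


Step 1: Compute beta*E = E*eV/(kB*T) = 0.0437*1.602e-19/(1.381e-23*1849.2) = 0.2741
Step 2: exp(-beta*E) = exp(-0.2741) = 0.7602
Step 3: Z = 1 + 0.7602 = 1.76

1.76


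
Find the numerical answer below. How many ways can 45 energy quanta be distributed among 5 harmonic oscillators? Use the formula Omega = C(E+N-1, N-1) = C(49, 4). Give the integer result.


Step 1: Use binomial coefficient C(49, 4)
Step 2: Numerator = 49! / 45!
Step 3: Denominator = 4!
Step 4: Omega = 211876

211876


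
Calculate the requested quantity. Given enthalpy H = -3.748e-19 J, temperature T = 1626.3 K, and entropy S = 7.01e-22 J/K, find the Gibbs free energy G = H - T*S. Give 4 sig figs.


Step 1: T*S = 1626.3 * 7.01e-22 = 1.14e-18 J
Step 2: G = H - T*S = -3.748e-19 - 1.14e-18
Step 3: G = -1.515e-18 J

-1.515e-18


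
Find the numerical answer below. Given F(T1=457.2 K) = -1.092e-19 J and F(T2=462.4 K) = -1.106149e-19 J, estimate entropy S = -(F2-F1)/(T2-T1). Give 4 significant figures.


Step 1: dF = F2 - F1 = -1.106149e-19 - (-1.092e-19) = -1.4149e-21 J
Step 2: dT = T2 - T1 = 462.4 - 457.2 = 5.2 K
Step 3: S = -dF/dT = -(-1.4149e-21)/5.2 = 2.721e-22 J/K

2.721e-22


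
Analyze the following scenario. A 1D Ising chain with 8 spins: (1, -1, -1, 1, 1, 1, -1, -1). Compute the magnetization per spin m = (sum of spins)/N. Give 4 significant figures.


Step 1: Count up spins (+1): 4, down spins (-1): 4
Step 2: Total magnetization M = 4 - 4 = 0
Step 3: m = M/N = 0/8 = 0

0


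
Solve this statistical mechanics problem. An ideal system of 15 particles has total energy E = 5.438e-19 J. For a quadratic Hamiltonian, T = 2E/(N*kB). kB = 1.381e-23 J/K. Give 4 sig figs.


Step 1: Numerator = 2*E = 2*5.438e-19 = 1.088e-18 J
Step 2: Denominator = N*kB = 15*1.381e-23 = 2.071e-22
Step 3: T = 1.088e-18 / 2.071e-22 = 5250 K

5250


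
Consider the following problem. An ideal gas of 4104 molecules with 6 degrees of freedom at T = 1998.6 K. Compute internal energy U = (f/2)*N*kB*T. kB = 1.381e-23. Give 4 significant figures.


Step 1: f/2 = 6/2 = 3.0
Step 2: N*kB*T = 4104*1.381e-23*1998.6 = 1.133e-16
Step 3: U = 3.0 * 1.133e-16 = 3.398e-16 J

3.398e-16


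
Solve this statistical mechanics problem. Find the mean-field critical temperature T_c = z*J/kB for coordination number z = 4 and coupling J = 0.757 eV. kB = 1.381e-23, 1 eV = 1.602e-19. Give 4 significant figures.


Step 1: z*J = 4*0.757 = 3.028 eV
Step 2: Convert to Joules: 3.028*1.602e-19 = 4.851e-19 J
Step 3: T_c = 4.851e-19 / 1.381e-23 = 3.513e+04 K

3.513e+04


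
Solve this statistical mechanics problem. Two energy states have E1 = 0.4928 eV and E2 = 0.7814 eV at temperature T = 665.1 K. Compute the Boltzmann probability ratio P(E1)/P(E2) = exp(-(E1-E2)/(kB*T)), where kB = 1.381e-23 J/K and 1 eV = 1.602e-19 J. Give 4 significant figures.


Step 1: Compute energy difference dE = E1 - E2 = 0.4928 - 0.7814 = -0.2886 eV
Step 2: Convert to Joules: dE_J = -0.2886 * 1.602e-19 = -4.623e-20 J
Step 3: Compute exponent = -dE_J / (kB * T) = -(-4.623e-20) / (1.381e-23 * 665.1) = 5.034
Step 4: P(E1)/P(E2) = exp(5.034) = 153.5

153.5


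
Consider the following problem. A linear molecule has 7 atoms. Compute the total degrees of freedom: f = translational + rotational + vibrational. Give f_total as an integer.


Step 1: Translational DOF = 3
Step 2: Rotational DOF (linear) = 2
Step 3: Vibrational DOF = 3*7 - 5 = 16
Step 4: Total = 3 + 2 + 16 = 21

21


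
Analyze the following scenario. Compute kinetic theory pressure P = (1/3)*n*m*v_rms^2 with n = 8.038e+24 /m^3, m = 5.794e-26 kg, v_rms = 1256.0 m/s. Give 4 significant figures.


Step 1: v_rms^2 = 1256.0^2 = 1.578e+06
Step 2: n*m = 8.038e+24*5.794e-26 = 0.4657
Step 3: P = (1/3)*0.4657*1.578e+06 = 2.449e+05 Pa

2.449e+05


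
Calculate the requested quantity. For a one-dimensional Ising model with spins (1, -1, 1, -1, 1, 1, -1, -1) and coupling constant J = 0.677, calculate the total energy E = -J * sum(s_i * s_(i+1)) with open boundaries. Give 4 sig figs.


Step 1: Nearest-neighbor products: -1, -1, -1, -1, 1, -1, 1
Step 2: Sum of products = -3
Step 3: E = -0.677 * -3 = 2.031

2.031


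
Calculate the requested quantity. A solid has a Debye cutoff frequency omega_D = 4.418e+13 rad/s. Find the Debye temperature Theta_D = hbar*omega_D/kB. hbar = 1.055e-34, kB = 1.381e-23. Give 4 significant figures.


Step 1: hbar*omega_D = 1.055e-34 * 4.418e+13 = 4.661e-21 J
Step 2: Theta_D = 4.661e-21 / 1.381e-23
Step 3: Theta_D = 337.5 K

337.5


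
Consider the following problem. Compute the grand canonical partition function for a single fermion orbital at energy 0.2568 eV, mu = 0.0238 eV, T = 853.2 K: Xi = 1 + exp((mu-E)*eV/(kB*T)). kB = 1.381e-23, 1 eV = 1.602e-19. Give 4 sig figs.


Step 1: (mu - E) = 0.0238 - 0.2568 = -0.233 eV
Step 2: x = (mu-E)*eV/(kB*T) = -0.233*1.602e-19/(1.381e-23*853.2) = -3.168
Step 3: exp(x) = 0.04209
Step 4: Xi = 1 + 0.04209 = 1.042

1.042


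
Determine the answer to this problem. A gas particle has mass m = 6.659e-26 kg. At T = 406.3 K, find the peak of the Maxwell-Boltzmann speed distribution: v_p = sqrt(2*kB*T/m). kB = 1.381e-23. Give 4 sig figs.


Step 1: Numerator = 2*kB*T = 2*1.381e-23*406.3 = 1.122e-20
Step 2: Ratio = 1.122e-20 / 6.659e-26 = 1.685e+05
Step 3: v_p = sqrt(1.685e+05) = 410.5 m/s

410.5


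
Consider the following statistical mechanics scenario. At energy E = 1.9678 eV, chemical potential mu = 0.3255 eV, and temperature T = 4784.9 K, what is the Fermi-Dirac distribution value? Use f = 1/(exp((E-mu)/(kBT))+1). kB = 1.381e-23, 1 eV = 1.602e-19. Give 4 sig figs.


Step 1: (E - mu) = 1.9678 - 0.3255 = 1.642 eV
Step 2: Convert: (E-mu)*eV = 2.631e-19 J
Step 3: x = (E-mu)*eV/(kB*T) = 3.982
Step 4: f = 1/(exp(3.982)+1) = 0.01832

0.01832


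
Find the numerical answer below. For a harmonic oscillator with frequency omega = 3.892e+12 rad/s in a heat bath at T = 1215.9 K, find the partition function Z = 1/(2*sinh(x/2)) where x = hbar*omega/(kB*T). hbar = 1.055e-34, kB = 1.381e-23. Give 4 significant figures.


Step 1: Compute x = hbar*omega/(kB*T) = 1.055e-34*3.892e+12/(1.381e-23*1215.9) = 0.02445
Step 2: x/2 = 0.01223
Step 3: sinh(x/2) = 0.01223
Step 4: Z = 1/(2*0.01223) = 40.89

40.89


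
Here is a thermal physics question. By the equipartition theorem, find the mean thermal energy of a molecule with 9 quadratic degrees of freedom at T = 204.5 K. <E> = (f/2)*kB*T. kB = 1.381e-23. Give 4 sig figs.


Step 1: f/2 = 9/2 = 4.5
Step 2: kB*T = 1.381e-23 * 204.5 = 2.824e-21
Step 3: <E> = 4.5 * 2.824e-21 = 1.271e-20 J

1.271e-20


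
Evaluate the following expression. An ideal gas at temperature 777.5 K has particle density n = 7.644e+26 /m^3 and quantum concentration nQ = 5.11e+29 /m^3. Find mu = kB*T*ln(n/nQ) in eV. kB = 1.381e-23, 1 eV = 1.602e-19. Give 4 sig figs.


Step 1: n/nQ = 7.644e+26/5.11e+29 = 0.001496
Step 2: ln(n/nQ) = -6.505
Step 3: mu = kB*T*ln(n/nQ) = 1.074e-20*-6.505 = -6.985e-20 J
Step 4: Convert to eV: -6.985e-20/1.602e-19 = -0.436 eV

-0.436


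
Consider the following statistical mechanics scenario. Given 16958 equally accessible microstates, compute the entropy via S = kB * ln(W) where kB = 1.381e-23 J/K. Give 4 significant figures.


Step 1: ln(W) = ln(16958) = 9.738
Step 2: S = kB * ln(W) = 1.381e-23 * 9.738
Step 3: S = 1.345e-22 J/K

1.345e-22


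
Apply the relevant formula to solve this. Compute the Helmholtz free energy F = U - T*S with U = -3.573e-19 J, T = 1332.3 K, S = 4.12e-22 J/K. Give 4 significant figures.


Step 1: T*S = 1332.3 * 4.12e-22 = 5.489e-19 J
Step 2: F = U - T*S = -3.573e-19 - 5.489e-19
Step 3: F = -9.062e-19 J

-9.062e-19


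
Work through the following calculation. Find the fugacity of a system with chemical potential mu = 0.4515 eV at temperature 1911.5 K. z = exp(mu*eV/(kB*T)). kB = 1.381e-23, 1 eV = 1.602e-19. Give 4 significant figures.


Step 1: Convert mu to Joules: 0.4515*1.602e-19 = 7.233e-20 J
Step 2: kB*T = 1.381e-23*1911.5 = 2.64e-20 J
Step 3: mu/(kB*T) = 2.74
Step 4: z = exp(2.74) = 15.49

15.49


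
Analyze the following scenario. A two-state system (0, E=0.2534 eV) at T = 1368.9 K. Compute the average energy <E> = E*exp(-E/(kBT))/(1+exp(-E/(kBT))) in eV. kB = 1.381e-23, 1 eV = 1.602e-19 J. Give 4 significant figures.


Step 1: beta*E = 0.2534*1.602e-19/(1.381e-23*1368.9) = 2.147
Step 2: exp(-beta*E) = 0.1168
Step 3: <E> = 0.2534*0.1168/(1+0.1168) = 0.0265 eV

0.0265


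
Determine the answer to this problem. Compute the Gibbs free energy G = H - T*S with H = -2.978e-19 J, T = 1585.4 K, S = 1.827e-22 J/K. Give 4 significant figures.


Step 1: T*S = 1585.4 * 1.827e-22 = 2.897e-19 J
Step 2: G = H - T*S = -2.978e-19 - 2.897e-19
Step 3: G = -5.875e-19 J

-5.875e-19


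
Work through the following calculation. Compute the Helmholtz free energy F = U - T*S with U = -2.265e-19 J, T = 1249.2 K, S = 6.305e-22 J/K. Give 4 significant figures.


Step 1: T*S = 1249.2 * 6.305e-22 = 7.876e-19 J
Step 2: F = U - T*S = -2.265e-19 - 7.876e-19
Step 3: F = -1.014e-18 J

-1.014e-18


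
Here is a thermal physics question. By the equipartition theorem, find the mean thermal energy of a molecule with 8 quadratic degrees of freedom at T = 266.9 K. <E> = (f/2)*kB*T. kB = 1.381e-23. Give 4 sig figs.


Step 1: f/2 = 8/2 = 4
Step 2: kB*T = 1.381e-23 * 266.9 = 3.686e-21
Step 3: <E> = 4 * 3.686e-21 = 1.474e-20 J

1.474e-20


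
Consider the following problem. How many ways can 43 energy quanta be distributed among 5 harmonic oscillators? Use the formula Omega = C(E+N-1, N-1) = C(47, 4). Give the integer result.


Step 1: Use binomial coefficient C(47, 4)
Step 2: Numerator = 47! / 43!
Step 3: Denominator = 4!
Step 4: Omega = 178365

178365


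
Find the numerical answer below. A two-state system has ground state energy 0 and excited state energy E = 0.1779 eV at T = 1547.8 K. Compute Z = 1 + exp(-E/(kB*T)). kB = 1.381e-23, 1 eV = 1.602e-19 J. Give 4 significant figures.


Step 1: Compute beta*E = E*eV/(kB*T) = 0.1779*1.602e-19/(1.381e-23*1547.8) = 1.333
Step 2: exp(-beta*E) = exp(-1.333) = 0.2636
Step 3: Z = 1 + 0.2636 = 1.264

1.264


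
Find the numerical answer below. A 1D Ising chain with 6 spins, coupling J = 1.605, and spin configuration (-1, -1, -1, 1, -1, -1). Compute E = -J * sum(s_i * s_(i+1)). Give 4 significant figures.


Step 1: Nearest-neighbor products: 1, 1, -1, -1, 1
Step 2: Sum of products = 1
Step 3: E = -1.605 * 1 = -1.605

-1.605


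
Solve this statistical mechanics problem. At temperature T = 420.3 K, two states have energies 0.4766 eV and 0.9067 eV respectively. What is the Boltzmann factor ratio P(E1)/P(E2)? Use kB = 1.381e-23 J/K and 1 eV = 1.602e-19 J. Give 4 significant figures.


Step 1: Compute energy difference dE = E1 - E2 = 0.4766 - 0.9067 = -0.4301 eV
Step 2: Convert to Joules: dE_J = -0.4301 * 1.602e-19 = -6.89e-20 J
Step 3: Compute exponent = -dE_J / (kB * T) = -(-6.89e-20) / (1.381e-23 * 420.3) = 11.87
Step 4: P(E1)/P(E2) = exp(11.87) = 1.43e+05

1.43e+05


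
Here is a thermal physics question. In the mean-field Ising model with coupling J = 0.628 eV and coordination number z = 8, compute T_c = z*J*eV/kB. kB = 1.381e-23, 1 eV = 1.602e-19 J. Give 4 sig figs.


Step 1: z*J = 8*0.628 = 5.024 eV
Step 2: Convert to Joules: 5.024*1.602e-19 = 8.048e-19 J
Step 3: T_c = 8.048e-19 / 1.381e-23 = 5.828e+04 K

5.828e+04


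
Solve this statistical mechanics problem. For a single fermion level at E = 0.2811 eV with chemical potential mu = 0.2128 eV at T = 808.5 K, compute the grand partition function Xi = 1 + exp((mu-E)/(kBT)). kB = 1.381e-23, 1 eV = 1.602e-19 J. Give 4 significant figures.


Step 1: (mu - E) = 0.2128 - 0.2811 = -0.0683 eV
Step 2: x = (mu-E)*eV/(kB*T) = -0.0683*1.602e-19/(1.381e-23*808.5) = -0.98
Step 3: exp(x) = 0.3753
Step 4: Xi = 1 + 0.3753 = 1.375

1.375


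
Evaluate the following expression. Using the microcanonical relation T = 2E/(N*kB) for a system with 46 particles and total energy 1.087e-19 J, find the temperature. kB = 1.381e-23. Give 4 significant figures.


Step 1: Numerator = 2*E = 2*1.087e-19 = 2.174e-19 J
Step 2: Denominator = N*kB = 46*1.381e-23 = 6.353e-22
Step 3: T = 2.174e-19 / 6.353e-22 = 342.2 K

342.2


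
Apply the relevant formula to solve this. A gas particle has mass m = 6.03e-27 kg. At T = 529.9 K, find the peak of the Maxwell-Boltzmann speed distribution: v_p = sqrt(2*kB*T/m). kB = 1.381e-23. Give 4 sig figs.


Step 1: Numerator = 2*kB*T = 2*1.381e-23*529.9 = 1.464e-20
Step 2: Ratio = 1.464e-20 / 6.03e-27 = 2.427e+06
Step 3: v_p = sqrt(2.427e+06) = 1558 m/s

1558


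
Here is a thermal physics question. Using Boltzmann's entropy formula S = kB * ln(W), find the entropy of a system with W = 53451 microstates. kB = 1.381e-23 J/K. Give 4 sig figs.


Step 1: ln(W) = ln(53451) = 10.89
Step 2: S = kB * ln(W) = 1.381e-23 * 10.89
Step 3: S = 1.503e-22 J/K

1.503e-22


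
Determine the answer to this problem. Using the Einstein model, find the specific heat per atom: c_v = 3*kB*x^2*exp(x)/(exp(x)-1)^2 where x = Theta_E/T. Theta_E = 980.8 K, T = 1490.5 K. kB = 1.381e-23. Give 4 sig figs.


Step 1: x = Theta_E/T = 980.8/1490.5 = 0.658
Step 2: x^2 = 0.433
Step 3: exp(x) = 1.931
Step 4: c_v = 3*1.381e-23*0.433*1.931/(1.931-1)^2 = 3.997e-23

3.997e-23


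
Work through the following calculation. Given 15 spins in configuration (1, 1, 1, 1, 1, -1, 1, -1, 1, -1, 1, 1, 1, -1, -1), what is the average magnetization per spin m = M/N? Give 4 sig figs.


Step 1: Count up spins (+1): 10, down spins (-1): 5
Step 2: Total magnetization M = 10 - 5 = 5
Step 3: m = M/N = 5/15 = 0.3333

0.3333


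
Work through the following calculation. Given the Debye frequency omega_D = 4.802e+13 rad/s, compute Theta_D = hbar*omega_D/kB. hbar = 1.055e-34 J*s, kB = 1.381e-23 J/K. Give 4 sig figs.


Step 1: hbar*omega_D = 1.055e-34 * 4.802e+13 = 5.066e-21 J
Step 2: Theta_D = 5.066e-21 / 1.381e-23
Step 3: Theta_D = 366.8 K

366.8


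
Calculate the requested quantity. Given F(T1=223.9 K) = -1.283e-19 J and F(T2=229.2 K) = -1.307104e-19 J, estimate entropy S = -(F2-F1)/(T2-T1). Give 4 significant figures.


Step 1: dF = F2 - F1 = -1.307104e-19 - (-1.283e-19) = -2.4104e-21 J
Step 2: dT = T2 - T1 = 229.2 - 223.9 = 5.3 K
Step 3: S = -dF/dT = -(-2.4104e-21)/5.3 = 4.548e-22 J/K

4.548e-22


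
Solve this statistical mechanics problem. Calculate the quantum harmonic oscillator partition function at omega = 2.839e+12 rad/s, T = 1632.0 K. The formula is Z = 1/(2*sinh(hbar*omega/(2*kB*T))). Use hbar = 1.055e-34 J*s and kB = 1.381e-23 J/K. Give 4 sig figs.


Step 1: Compute x = hbar*omega/(kB*T) = 1.055e-34*2.839e+12/(1.381e-23*1632.0) = 0.01329
Step 2: x/2 = 0.006645
Step 3: sinh(x/2) = 0.006645
Step 4: Z = 1/(2*0.006645) = 75.25

75.25


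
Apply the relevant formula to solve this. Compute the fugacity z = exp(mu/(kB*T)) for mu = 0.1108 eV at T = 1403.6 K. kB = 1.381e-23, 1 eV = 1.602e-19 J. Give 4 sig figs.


Step 1: Convert mu to Joules: 0.1108*1.602e-19 = 1.775e-20 J
Step 2: kB*T = 1.381e-23*1403.6 = 1.938e-20 J
Step 3: mu/(kB*T) = 0.9157
Step 4: z = exp(0.9157) = 2.499

2.499


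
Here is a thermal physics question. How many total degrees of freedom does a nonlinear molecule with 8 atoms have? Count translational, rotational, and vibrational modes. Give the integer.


Step 1: Translational DOF = 3
Step 2: Rotational DOF (nonlinear) = 3
Step 3: Vibrational DOF = 3*8 - 6 = 18
Step 4: Total = 3 + 3 + 18 = 24

24


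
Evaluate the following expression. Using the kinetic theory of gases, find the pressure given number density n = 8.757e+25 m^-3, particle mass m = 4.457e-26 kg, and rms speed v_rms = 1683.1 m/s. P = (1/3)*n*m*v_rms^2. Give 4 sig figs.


Step 1: v_rms^2 = 1683.1^2 = 2.833e+06
Step 2: n*m = 8.757e+25*4.457e-26 = 3.903
Step 3: P = (1/3)*3.903*2.833e+06 = 3.686e+06 Pa

3.686e+06


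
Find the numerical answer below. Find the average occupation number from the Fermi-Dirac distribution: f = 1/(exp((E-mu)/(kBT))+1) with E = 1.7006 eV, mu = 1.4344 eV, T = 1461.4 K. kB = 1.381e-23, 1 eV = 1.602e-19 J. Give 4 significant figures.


Step 1: (E - mu) = 1.7006 - 1.4344 = 0.2662 eV
Step 2: Convert: (E-mu)*eV = 4.265e-20 J
Step 3: x = (E-mu)*eV/(kB*T) = 2.113
Step 4: f = 1/(exp(2.113)+1) = 0.1078

0.1078


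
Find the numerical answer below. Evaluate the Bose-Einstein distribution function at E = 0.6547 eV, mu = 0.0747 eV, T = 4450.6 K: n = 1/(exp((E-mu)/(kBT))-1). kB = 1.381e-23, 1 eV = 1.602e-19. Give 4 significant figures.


Step 1: (E - mu) = 0.58 eV
Step 2: x = (E-mu)*eV/(kB*T) = 0.58*1.602e-19/(1.381e-23*4450.6) = 1.512
Step 3: exp(x) = 4.535
Step 4: n = 1/(exp(x)-1) = 0.2829

0.2829


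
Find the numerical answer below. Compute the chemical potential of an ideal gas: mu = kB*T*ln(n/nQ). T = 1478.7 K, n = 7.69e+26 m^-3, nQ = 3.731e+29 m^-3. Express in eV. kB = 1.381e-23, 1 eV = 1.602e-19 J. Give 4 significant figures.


Step 1: n/nQ = 7.69e+26/3.731e+29 = 0.002061
Step 2: ln(n/nQ) = -6.185
Step 3: mu = kB*T*ln(n/nQ) = 2.042e-20*-6.185 = -1.263e-19 J
Step 4: Convert to eV: -1.263e-19/1.602e-19 = -0.7883 eV

-0.7883


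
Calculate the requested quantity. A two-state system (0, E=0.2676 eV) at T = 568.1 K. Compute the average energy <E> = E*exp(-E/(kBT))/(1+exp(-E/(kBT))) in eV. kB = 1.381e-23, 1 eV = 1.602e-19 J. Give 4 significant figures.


Step 1: beta*E = 0.2676*1.602e-19/(1.381e-23*568.1) = 5.464
Step 2: exp(-beta*E) = 0.004236
Step 3: <E> = 0.2676*0.004236/(1+0.004236) = 0.001129 eV

0.001129


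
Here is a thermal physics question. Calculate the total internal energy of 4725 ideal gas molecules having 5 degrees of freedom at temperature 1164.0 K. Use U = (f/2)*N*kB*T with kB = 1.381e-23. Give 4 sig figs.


Step 1: f/2 = 5/2 = 2.5
Step 2: N*kB*T = 4725*1.381e-23*1164.0 = 7.595e-17
Step 3: U = 2.5 * 7.595e-17 = 1.899e-16 J

1.899e-16


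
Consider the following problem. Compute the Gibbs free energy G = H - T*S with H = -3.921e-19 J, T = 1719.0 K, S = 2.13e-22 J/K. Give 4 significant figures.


Step 1: T*S = 1719.0 * 2.13e-22 = 3.661e-19 J
Step 2: G = H - T*S = -3.921e-19 - 3.661e-19
Step 3: G = -7.582e-19 J

-7.582e-19


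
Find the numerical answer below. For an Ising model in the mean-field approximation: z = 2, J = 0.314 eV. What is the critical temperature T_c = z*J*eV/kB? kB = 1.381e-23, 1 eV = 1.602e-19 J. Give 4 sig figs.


Step 1: z*J = 2*0.314 = 0.628 eV
Step 2: Convert to Joules: 0.628*1.602e-19 = 1.006e-19 J
Step 3: T_c = 1.006e-19 / 1.381e-23 = 7285 K

7285


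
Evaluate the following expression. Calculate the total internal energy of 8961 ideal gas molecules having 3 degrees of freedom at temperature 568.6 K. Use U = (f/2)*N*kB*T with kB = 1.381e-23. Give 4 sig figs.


Step 1: f/2 = 3/2 = 1.5
Step 2: N*kB*T = 8961*1.381e-23*568.6 = 7.037e-17
Step 3: U = 1.5 * 7.037e-17 = 1.055e-16 J

1.055e-16


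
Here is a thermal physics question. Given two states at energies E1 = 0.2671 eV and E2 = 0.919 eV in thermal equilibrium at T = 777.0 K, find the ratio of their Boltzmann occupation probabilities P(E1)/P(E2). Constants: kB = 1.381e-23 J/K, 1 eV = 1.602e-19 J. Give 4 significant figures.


Step 1: Compute energy difference dE = E1 - E2 = 0.2671 - 0.919 = -0.6519 eV
Step 2: Convert to Joules: dE_J = -0.6519 * 1.602e-19 = -1.044e-19 J
Step 3: Compute exponent = -dE_J / (kB * T) = -(-1.044e-19) / (1.381e-23 * 777.0) = 9.733
Step 4: P(E1)/P(E2) = exp(9.733) = 1.686e+04

1.686e+04


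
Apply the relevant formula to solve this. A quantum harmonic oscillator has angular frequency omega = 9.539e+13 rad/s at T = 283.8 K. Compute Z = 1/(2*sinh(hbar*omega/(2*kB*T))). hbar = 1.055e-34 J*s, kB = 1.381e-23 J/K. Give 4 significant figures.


Step 1: Compute x = hbar*omega/(kB*T) = 1.055e-34*9.539e+13/(1.381e-23*283.8) = 2.568
Step 2: x/2 = 1.284
Step 3: sinh(x/2) = 1.667
Step 4: Z = 1/(2*1.667) = 0.3

0.3


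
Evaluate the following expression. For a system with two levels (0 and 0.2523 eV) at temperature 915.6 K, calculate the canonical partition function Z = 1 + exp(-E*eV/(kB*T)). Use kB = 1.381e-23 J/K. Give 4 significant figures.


Step 1: Compute beta*E = E*eV/(kB*T) = 0.2523*1.602e-19/(1.381e-23*915.6) = 3.197
Step 2: exp(-beta*E) = exp(-3.197) = 0.0409
Step 3: Z = 1 + 0.0409 = 1.041

1.041


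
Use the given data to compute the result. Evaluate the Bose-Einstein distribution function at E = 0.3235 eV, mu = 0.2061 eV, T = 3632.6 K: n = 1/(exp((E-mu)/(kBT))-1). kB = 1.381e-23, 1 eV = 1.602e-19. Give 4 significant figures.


Step 1: (E - mu) = 0.1174 eV
Step 2: x = (E-mu)*eV/(kB*T) = 0.1174*1.602e-19/(1.381e-23*3632.6) = 0.3749
Step 3: exp(x) = 1.455
Step 4: n = 1/(exp(x)-1) = 2.199

2.199


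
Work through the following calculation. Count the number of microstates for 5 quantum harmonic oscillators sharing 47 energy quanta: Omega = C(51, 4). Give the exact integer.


Step 1: Use binomial coefficient C(51, 4)
Step 2: Numerator = 51! / 47!
Step 3: Denominator = 4!
Step 4: Omega = 249900

249900


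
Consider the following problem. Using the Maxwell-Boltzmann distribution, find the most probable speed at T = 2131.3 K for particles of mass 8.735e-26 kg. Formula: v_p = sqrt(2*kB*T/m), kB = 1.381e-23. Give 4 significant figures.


Step 1: Numerator = 2*kB*T = 2*1.381e-23*2131.3 = 5.887e-20
Step 2: Ratio = 5.887e-20 / 8.735e-26 = 6.739e+05
Step 3: v_p = sqrt(6.739e+05) = 820.9 m/s

820.9


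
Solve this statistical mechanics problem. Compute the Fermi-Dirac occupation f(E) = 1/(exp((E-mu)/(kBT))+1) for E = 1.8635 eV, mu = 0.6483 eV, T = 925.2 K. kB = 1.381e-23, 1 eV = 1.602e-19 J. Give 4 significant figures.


Step 1: (E - mu) = 1.8635 - 0.6483 = 1.215 eV
Step 2: Convert: (E-mu)*eV = 1.947e-19 J
Step 3: x = (E-mu)*eV/(kB*T) = 15.24
Step 4: f = 1/(exp(15.24)+1) = 2.415e-07

2.415e-07


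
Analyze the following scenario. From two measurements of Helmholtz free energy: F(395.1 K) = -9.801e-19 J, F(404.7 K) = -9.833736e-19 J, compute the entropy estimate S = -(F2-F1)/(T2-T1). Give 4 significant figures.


Step 1: dF = F2 - F1 = -9.833736e-19 - (-9.801e-19) = -3.2736e-21 J
Step 2: dT = T2 - T1 = 404.7 - 395.1 = 9.6 K
Step 3: S = -dF/dT = -(-3.2736e-21)/9.6 = 3.41e-22 J/K

3.41e-22


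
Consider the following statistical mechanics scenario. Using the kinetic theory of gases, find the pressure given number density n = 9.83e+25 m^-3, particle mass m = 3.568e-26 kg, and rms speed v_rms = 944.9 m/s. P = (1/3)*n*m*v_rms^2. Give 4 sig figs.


Step 1: v_rms^2 = 944.9^2 = 8.928e+05
Step 2: n*m = 9.83e+25*3.568e-26 = 3.507
Step 3: P = (1/3)*3.507*8.928e+05 = 1.044e+06 Pa

1.044e+06


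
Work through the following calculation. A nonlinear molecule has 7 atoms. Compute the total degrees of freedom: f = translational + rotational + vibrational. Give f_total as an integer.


Step 1: Translational DOF = 3
Step 2: Rotational DOF (nonlinear) = 3
Step 3: Vibrational DOF = 3*7 - 6 = 15
Step 4: Total = 3 + 3 + 15 = 21

21


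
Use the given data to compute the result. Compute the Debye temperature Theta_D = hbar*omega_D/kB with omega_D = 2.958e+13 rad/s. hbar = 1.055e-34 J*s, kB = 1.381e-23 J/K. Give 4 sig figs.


Step 1: hbar*omega_D = 1.055e-34 * 2.958e+13 = 3.121e-21 J
Step 2: Theta_D = 3.121e-21 / 1.381e-23
Step 3: Theta_D = 226 K

226


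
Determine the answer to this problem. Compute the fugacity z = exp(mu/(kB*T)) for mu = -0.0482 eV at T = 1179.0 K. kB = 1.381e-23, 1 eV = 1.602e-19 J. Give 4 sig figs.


Step 1: Convert mu to Joules: -0.0482*1.602e-19 = -7.722e-21 J
Step 2: kB*T = 1.381e-23*1179.0 = 1.628e-20 J
Step 3: mu/(kB*T) = -0.4742
Step 4: z = exp(-0.4742) = 0.6224

0.6224


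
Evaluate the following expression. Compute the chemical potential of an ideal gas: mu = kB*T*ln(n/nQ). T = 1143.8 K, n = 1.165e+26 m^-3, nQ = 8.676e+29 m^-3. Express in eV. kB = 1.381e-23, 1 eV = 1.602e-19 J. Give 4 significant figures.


Step 1: n/nQ = 1.165e+26/8.676e+29 = 0.0001343
Step 2: ln(n/nQ) = -8.916
Step 3: mu = kB*T*ln(n/nQ) = 1.58e-20*-8.916 = -1.408e-19 J
Step 4: Convert to eV: -1.408e-19/1.602e-19 = -0.8791 eV

-0.8791


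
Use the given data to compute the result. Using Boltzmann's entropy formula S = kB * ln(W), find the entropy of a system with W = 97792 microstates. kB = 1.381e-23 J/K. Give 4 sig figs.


Step 1: ln(W) = ln(97792) = 11.49
Step 2: S = kB * ln(W) = 1.381e-23 * 11.49
Step 3: S = 1.587e-22 J/K

1.587e-22


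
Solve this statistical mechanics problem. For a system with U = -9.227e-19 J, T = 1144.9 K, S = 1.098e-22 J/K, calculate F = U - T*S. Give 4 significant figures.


Step 1: T*S = 1144.9 * 1.098e-22 = 1.257e-19 J
Step 2: F = U - T*S = -9.227e-19 - 1.257e-19
Step 3: F = -1.048e-18 J

-1.048e-18


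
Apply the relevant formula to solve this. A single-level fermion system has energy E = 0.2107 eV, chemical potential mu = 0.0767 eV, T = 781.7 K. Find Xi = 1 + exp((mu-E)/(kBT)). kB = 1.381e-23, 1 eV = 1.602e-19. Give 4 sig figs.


Step 1: (mu - E) = 0.0767 - 0.2107 = -0.134 eV
Step 2: x = (mu-E)*eV/(kB*T) = -0.134*1.602e-19/(1.381e-23*781.7) = -1.989
Step 3: exp(x) = 0.1369
Step 4: Xi = 1 + 0.1369 = 1.137

1.137


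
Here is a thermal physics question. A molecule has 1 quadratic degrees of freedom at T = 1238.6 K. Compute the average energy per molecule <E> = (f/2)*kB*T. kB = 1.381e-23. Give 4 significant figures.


Step 1: f/2 = 1/2 = 0.5
Step 2: kB*T = 1.381e-23 * 1238.6 = 1.711e-20
Step 3: <E> = 0.5 * 1.711e-20 = 8.553e-21 J

8.553e-21


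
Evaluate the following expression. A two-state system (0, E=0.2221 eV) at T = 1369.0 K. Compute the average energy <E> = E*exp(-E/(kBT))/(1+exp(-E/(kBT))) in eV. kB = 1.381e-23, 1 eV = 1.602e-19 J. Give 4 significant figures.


Step 1: beta*E = 0.2221*1.602e-19/(1.381e-23*1369.0) = 1.882
Step 2: exp(-beta*E) = 0.1523
Step 3: <E> = 0.2221*0.1523/(1+0.1523) = 0.02935 eV

0.02935


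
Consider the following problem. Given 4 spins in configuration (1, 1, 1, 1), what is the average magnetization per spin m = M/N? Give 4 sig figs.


Step 1: Count up spins (+1): 4, down spins (-1): 0
Step 2: Total magnetization M = 4 - 0 = 4
Step 3: m = M/N = 4/4 = 1

1


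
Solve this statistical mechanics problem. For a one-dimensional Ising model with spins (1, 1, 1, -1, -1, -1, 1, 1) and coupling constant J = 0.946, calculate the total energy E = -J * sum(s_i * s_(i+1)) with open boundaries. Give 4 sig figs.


Step 1: Nearest-neighbor products: 1, 1, -1, 1, 1, -1, 1
Step 2: Sum of products = 3
Step 3: E = -0.946 * 3 = -2.838

-2.838


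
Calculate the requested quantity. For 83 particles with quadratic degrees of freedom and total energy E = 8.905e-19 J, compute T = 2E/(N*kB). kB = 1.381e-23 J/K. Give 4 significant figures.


Step 1: Numerator = 2*E = 2*8.905e-19 = 1.781e-18 J
Step 2: Denominator = N*kB = 83*1.381e-23 = 1.146e-21
Step 3: T = 1.781e-18 / 1.146e-21 = 1554 K

1554


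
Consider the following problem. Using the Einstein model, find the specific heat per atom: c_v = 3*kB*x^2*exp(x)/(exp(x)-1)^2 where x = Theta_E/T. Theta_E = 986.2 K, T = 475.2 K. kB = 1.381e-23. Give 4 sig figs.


Step 1: x = Theta_E/T = 986.2/475.2 = 2.075
Step 2: x^2 = 4.307
Step 3: exp(x) = 7.967
Step 4: c_v = 3*1.381e-23*4.307*7.967/(7.967-1)^2 = 2.929e-23

2.929e-23


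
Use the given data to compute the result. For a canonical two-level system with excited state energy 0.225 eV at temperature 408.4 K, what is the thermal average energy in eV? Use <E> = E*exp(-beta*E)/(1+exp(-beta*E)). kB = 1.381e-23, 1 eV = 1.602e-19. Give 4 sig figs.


Step 1: beta*E = 0.225*1.602e-19/(1.381e-23*408.4) = 6.391
Step 2: exp(-beta*E) = 0.001677
Step 3: <E> = 0.225*0.001677/(1+0.001677) = 0.0003766 eV

0.0003766


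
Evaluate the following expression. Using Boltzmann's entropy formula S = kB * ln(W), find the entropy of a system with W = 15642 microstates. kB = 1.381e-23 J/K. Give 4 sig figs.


Step 1: ln(W) = ln(15642) = 9.658
Step 2: S = kB * ln(W) = 1.381e-23 * 9.658
Step 3: S = 1.334e-22 J/K

1.334e-22


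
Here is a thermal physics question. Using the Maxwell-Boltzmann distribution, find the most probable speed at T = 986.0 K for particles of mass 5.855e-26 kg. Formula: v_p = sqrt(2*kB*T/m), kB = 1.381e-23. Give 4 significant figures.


Step 1: Numerator = 2*kB*T = 2*1.381e-23*986.0 = 2.723e-20
Step 2: Ratio = 2.723e-20 / 5.855e-26 = 4.651e+05
Step 3: v_p = sqrt(4.651e+05) = 682 m/s

682


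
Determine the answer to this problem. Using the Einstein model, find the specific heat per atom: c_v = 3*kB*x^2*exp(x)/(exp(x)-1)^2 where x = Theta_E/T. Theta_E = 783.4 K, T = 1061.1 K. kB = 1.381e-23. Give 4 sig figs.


Step 1: x = Theta_E/T = 783.4/1061.1 = 0.7383
Step 2: x^2 = 0.5451
Step 3: exp(x) = 2.092
Step 4: c_v = 3*1.381e-23*0.5451*2.092/(2.092-1)^2 = 3.96e-23

3.96e-23


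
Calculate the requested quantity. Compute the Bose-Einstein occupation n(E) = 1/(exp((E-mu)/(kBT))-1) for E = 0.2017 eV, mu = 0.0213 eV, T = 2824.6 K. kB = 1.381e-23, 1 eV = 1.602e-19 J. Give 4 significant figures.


Step 1: (E - mu) = 0.1804 eV
Step 2: x = (E-mu)*eV/(kB*T) = 0.1804*1.602e-19/(1.381e-23*2824.6) = 0.7409
Step 3: exp(x) = 2.098
Step 4: n = 1/(exp(x)-1) = 0.9109

0.9109
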